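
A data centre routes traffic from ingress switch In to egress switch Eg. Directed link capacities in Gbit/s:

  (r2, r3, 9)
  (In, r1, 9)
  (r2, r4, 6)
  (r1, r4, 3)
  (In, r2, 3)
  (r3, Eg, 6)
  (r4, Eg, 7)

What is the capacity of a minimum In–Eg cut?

Augment In→r1→r4→Eg: bottleneck 3, flow now 3.
Augment In→r2→r3→Eg: bottleneck 3, flow now 6.
No augmenting path remains; maximum flow = 6.
By max-flow min-cut, the minimum cut capacity equals the max flow.
In the residual graph, reachable from In: {In, r1}.
Min-cut edges: In→r2 (3), r1→r4 (3); capacity 3 + 3 = 6.

6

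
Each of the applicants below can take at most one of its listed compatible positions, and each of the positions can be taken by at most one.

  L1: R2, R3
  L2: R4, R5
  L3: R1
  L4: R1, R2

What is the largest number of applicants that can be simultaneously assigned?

Unit-capacity flow: source→left, listed edges, right→sink; max matching = max flow.
Augmenting path L1→R2 (+1); matched 1.
Augmenting path L2→R4 (+1); matched 2.
Augmenting path L3→R1 (+1); matched 3.
Augmenting path L4→R2→L1→R3 (+1); matched 4.
No augmenting path remains; maximum matching = 4.
König certificate: {L1, L2, L3, L4} is a vertex cover of size 4 (every listed pair touches it), so no matching can be larger.

4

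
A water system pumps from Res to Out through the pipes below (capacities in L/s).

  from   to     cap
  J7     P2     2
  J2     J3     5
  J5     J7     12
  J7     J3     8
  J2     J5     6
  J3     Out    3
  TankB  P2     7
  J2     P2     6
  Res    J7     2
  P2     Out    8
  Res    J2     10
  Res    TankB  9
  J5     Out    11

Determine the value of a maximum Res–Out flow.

17

Augment Res→TankB→P2→Out: bottleneck 7, flow now 7.
Augment Res→J2→P2→Out: bottleneck 1, flow now 8.
Augment Res→J2→J5→Out: bottleneck 6, flow now 14.
Augment Res→J2→J3→Out: bottleneck 3, flow now 17.
No augmenting path remains; maximum flow = 17.
In the residual graph, reachable from Res: {Res, TankB, J2, J7, P2, J3}.
Min-cut edges: J2→J5 (6), P2→Out (8), J3→Out (3); capacity 6 + 8 + 3 = 17.
This cut is saturated, so no flow can exceed 17.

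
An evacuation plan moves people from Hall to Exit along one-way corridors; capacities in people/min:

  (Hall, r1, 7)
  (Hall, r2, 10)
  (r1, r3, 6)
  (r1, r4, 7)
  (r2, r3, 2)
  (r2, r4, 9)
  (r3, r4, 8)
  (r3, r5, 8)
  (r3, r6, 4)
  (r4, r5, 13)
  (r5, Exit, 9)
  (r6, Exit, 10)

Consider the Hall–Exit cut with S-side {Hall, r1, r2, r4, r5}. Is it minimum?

No — its capacity is 17, but the minimum cut has capacity 13.

Given cut capacity: 6 + 2 + 9 = 17.
Augment Hall→r1→r3→r5→Exit: bottleneck 6, flow now 6.
Augment Hall→r1→r4→r5→Exit: bottleneck 1, flow now 7.
Augment Hall→r2→r3→r5→Exit: bottleneck 2, flow now 9.
Augment Hall→r2→r4→r5→r3→r6→Exit: bottleneck 4, flow now 13. (uses reverse residual edge)
No augmenting path remains; maximum flow = 13.
In the residual graph, reachable from Hall: {Hall, r1, r2, r3, r4, r5}.
Min-cut edges: r3→r6 (4), r5→Exit (9); capacity 4 + 9 = 13.
Cut capacity 17 exceeds the max flow 13, so it is not minimum.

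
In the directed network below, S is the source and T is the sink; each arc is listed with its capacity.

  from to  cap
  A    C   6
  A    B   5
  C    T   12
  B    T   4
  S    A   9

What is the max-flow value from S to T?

Augment S→A→B→T: bottleneck 4, flow now 4.
Augment S→A→C→T: bottleneck 5, flow now 9.
No augmenting path remains; maximum flow = 9.
In the residual graph, reachable from S: {S}.
Min-cut edges: S→A (9); capacity 9 = 9.
This cut is saturated, so no flow can exceed 9.

9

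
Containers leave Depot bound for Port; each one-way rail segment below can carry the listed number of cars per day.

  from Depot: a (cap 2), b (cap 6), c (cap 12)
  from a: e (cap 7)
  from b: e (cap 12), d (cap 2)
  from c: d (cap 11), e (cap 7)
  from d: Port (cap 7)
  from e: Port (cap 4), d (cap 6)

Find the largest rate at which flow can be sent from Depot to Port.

11

Augment Depot→a→e→Port: bottleneck 2, flow now 2.
Augment Depot→b→d→Port: bottleneck 2, flow now 4.
Augment Depot→b→e→Port: bottleneck 2, flow now 6.
Augment Depot→c→d→Port: bottleneck 5, flow now 11.
No augmenting path remains; maximum flow = 11.
In the residual graph, reachable from Depot: {Depot, a, b, c, d, e}.
Min-cut edges: d→Port (7), e→Port (4); capacity 7 + 4 = 11.
This cut is saturated, so no flow can exceed 11.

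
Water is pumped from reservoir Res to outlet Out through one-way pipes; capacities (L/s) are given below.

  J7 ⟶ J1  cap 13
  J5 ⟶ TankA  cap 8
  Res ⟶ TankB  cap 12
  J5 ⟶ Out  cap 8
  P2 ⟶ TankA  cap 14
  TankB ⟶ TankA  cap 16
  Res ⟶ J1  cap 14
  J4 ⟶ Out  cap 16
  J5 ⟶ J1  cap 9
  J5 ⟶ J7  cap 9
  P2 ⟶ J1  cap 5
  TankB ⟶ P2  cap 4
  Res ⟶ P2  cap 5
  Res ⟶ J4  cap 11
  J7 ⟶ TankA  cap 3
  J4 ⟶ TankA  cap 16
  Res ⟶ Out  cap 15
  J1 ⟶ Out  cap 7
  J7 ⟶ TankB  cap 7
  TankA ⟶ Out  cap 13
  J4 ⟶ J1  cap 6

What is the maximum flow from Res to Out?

46

Augment Res→Out: bottleneck 15, flow now 15.
Augment Res→J4→Out: bottleneck 11, flow now 26.
Augment Res→J1→Out: bottleneck 7, flow now 33.
Augment Res→TankB→TankA→Out: bottleneck 12, flow now 45.
Augment Res→P2→TankA→Out: bottleneck 1, flow now 46.
No augmenting path remains; maximum flow = 46.
In the residual graph, reachable from Res: {Res, TankB, P2, TankA, J1}.
Min-cut edges: Res→J4 (11), Res→Out (15), TankA→Out (13), J1→Out (7); capacity 11 + 15 + 13 + 7 = 46.
This cut is saturated, so no flow can exceed 46.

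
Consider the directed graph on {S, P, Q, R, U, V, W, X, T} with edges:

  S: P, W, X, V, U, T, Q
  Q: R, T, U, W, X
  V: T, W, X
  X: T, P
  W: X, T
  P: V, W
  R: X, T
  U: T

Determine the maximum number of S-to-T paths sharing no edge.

Assign every edge capacity 1; by Menger, the answer equals the max flow.
Path S→T (+1); total 1.
Path S→Q→T (+1); total 2.
Path S→U→T (+1); total 3.
Path S→V→T (+1); total 4.
Path S→W→T (+1); total 5.
Path S→X→T (+1); total 6.
No residual S→T path; max flow = 6.
Certifying cut of size 6: {S→Q, S→T, S→U, V→T, W→T, X→T}.

6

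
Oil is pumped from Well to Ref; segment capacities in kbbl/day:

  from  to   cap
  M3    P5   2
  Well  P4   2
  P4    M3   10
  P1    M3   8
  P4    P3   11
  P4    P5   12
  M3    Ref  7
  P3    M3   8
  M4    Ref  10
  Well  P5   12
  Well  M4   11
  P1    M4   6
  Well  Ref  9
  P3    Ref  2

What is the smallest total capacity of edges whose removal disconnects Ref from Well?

Augment Well→Ref: bottleneck 9, flow now 9.
Augment Well→M4→Ref: bottleneck 10, flow now 19.
Augment Well→P4→P3→Ref: bottleneck 2, flow now 21.
No augmenting path remains; maximum flow = 21.
By max-flow min-cut, the minimum cut capacity equals the max flow.
In the residual graph, reachable from Well: {Well, P5, M4}.
Min-cut edges: Well→P4 (2), Well→Ref (9), M4→Ref (10); capacity 2 + 9 + 10 = 21.

21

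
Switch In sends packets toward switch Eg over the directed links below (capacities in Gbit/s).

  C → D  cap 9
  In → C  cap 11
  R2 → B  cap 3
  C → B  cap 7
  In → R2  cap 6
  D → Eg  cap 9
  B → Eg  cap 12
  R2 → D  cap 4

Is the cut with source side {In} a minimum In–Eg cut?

Yes — it is a minimum cut (capacity 17).

Given cut capacity: 6 + 11 = 17.
Augment In→R2→B→Eg: bottleneck 3, flow now 3.
Augment In→R2→D→Eg: bottleneck 3, flow now 6.
Augment In→C→B→Eg: bottleneck 7, flow now 13.
Augment In→C→D→Eg: bottleneck 4, flow now 17.
No augmenting path remains; maximum flow = 17.
Cut capacity 17 equals the max flow, so it is a minimum cut.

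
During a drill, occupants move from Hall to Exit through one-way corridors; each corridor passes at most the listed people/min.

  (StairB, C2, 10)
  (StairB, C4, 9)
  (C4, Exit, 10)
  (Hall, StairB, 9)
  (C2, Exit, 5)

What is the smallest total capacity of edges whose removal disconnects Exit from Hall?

Augment Hall→StairB→C2→Exit: bottleneck 5, flow now 5.
Augment Hall→StairB→C4→Exit: bottleneck 4, flow now 9.
No augmenting path remains; maximum flow = 9.
By max-flow min-cut, the minimum cut capacity equals the max flow.
In the residual graph, reachable from Hall: {Hall}.
Min-cut edges: Hall→StairB (9); capacity 9 = 9.

9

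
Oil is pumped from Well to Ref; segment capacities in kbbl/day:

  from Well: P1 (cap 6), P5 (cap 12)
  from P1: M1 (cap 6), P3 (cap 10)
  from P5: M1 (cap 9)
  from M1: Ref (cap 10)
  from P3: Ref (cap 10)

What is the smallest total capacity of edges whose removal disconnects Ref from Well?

15

Augment Well→P1→M1→Ref: bottleneck 6, flow now 6.
Augment Well→P5→M1→Ref: bottleneck 4, flow now 10.
Augment Well→P5→M1→P1→P3→Ref: bottleneck 5, flow now 15. (uses reverse residual edge)
No augmenting path remains; maximum flow = 15.
By max-flow min-cut, the minimum cut capacity equals the max flow.
In the residual graph, reachable from Well: {Well, P5}.
Min-cut edges: Well→P1 (6), P5→M1 (9); capacity 6 + 9 = 15.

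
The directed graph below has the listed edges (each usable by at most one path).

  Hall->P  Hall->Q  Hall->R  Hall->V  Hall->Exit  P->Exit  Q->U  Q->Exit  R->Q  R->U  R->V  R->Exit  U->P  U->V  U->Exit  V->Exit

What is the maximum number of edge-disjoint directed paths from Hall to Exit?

5

Assign every edge capacity 1; by Menger, the answer equals the max flow.
Path Hall→Exit (+1); total 1.
Path Hall→P→Exit (+1); total 2.
Path Hall→Q→Exit (+1); total 3.
Path Hall→R→Exit (+1); total 4.
Path Hall→V→Exit (+1); total 5.
No residual Hall→Exit path; max flow = 5.
Certifying cut of size 5: {Hall→Exit, Hall→P, Hall→Q, Hall→R, Hall→V}.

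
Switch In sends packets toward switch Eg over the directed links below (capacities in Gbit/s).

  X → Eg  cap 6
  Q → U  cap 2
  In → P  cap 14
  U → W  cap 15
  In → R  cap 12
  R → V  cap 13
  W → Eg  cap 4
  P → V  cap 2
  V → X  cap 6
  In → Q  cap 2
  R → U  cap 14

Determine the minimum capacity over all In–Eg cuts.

Augment In→P→V→X→Eg: bottleneck 2, flow now 2.
Augment In→Q→U→W→Eg: bottleneck 2, flow now 4.
Augment In→R→U→W→Eg: bottleneck 2, flow now 6.
Augment In→R→V→X→Eg: bottleneck 4, flow now 10.
No augmenting path remains; maximum flow = 10.
By max-flow min-cut, the minimum cut capacity equals the max flow.
In the residual graph, reachable from In: {In, P, Q, R, U, V, W}.
Min-cut edges: V→X (6), W→Eg (4); capacity 6 + 4 = 10.

10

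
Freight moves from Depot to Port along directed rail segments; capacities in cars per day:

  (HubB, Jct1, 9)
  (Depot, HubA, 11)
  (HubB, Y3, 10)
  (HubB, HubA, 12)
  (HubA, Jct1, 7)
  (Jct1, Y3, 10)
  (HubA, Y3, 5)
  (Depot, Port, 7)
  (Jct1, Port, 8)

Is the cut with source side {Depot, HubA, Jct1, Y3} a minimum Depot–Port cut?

No — its capacity is 15, but the minimum cut has capacity 14.

Given cut capacity: 7 + 8 = 15.
Augment Depot→Port: bottleneck 7, flow now 7.
Augment Depot→HubA→Jct1→Port: bottleneck 7, flow now 14.
No augmenting path remains; maximum flow = 14.
In the residual graph, reachable from Depot: {Depot, HubA, Y3}.
Min-cut edges: Depot→Port (7), HubA→Jct1 (7); capacity 7 + 7 = 14.
Cut capacity 15 exceeds the max flow 14, so it is not minimum.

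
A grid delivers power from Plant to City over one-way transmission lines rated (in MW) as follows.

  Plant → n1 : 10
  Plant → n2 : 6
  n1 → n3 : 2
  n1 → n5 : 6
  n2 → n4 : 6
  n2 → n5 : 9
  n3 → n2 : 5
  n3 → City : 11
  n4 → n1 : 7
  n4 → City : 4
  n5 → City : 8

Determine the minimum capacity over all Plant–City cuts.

14

Augment Plant→n1→n3→City: bottleneck 2, flow now 2.
Augment Plant→n1→n5→City: bottleneck 6, flow now 8.
Augment Plant→n2→n4→City: bottleneck 4, flow now 12.
Augment Plant→n2→n5→City: bottleneck 2, flow now 14.
No augmenting path remains; maximum flow = 14.
By max-flow min-cut, the minimum cut capacity equals the max flow.
In the residual graph, reachable from Plant: {Plant, n1}.
Min-cut edges: Plant→n2 (6), n1→n3 (2), n1→n5 (6); capacity 6 + 2 + 6 = 14.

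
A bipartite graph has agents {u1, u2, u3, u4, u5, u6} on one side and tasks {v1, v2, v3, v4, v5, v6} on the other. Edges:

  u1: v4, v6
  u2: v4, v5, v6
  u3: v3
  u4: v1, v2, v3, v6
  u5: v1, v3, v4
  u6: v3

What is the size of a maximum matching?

Unit-capacity flow: source→left, listed edges, right→sink; max matching = max flow.
Augmenting path u1→v4 (+1); matched 1.
Augmenting path u2→v5 (+1); matched 2.
Augmenting path u3→v3 (+1); matched 3.
Augmenting path u4→v1 (+1); matched 4.
Augmenting path u5→v1→u4→v2 (+1); matched 5.
No augmenting path remains; maximum matching = 5.
König certificate: {u1, u2, u4, u5, v3} is a vertex cover of size 5 (every listed pair touches it), so no matching can be larger.

5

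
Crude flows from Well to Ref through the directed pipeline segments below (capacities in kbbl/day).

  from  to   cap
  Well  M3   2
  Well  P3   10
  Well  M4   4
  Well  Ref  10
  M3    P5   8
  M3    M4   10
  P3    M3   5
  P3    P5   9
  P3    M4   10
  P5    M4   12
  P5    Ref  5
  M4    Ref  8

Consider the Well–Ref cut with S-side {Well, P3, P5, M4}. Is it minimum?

Given cut capacity: 2 + 10 + 5 + 5 + 8 = 30.
Augment Well→Ref: bottleneck 10, flow now 10.
Augment Well→M4→Ref: bottleneck 4, flow now 14.
Augment Well→M3→P5→Ref: bottleneck 2, flow now 16.
Augment Well→P3→P5→Ref: bottleneck 3, flow now 19.
Augment Well→P3→M4→Ref: bottleneck 4, flow now 23.
No augmenting path remains; maximum flow = 23.
In the residual graph, reachable from Well: {Well, M3, P3, P5, M4}.
Min-cut edges: Well→Ref (10), P5→Ref (5), M4→Ref (8); capacity 10 + 5 + 8 = 23.
Cut capacity 30 exceeds the max flow 23, so it is not minimum.

No — its capacity is 30, but the minimum cut has capacity 23.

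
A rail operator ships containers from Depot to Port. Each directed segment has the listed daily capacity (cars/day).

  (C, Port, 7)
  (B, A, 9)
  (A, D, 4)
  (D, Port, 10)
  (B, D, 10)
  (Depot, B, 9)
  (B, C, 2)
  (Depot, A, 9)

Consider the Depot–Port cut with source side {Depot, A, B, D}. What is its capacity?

12

Edges leaving {Depot, A, B, D}: B→C (2), D→Port (10).
Cut capacity = 2 + 10 = 12.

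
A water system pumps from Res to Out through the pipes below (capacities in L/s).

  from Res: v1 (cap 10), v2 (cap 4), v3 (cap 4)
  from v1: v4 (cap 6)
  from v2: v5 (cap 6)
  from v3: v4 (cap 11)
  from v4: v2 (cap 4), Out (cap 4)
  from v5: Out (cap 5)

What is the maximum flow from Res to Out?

Augment Res→v1→v4→Out: bottleneck 4, flow now 4.
Augment Res→v2→v5→Out: bottleneck 4, flow now 8.
Augment Res→v1→v4→v2→v5→Out: bottleneck 1, flow now 9.
No augmenting path remains; maximum flow = 9.
In the residual graph, reachable from Res: {Res, v1, v2, v3, v4, v5}.
Min-cut edges: v4→Out (4), v5→Out (5); capacity 4 + 5 = 9.
This cut is saturated, so no flow can exceed 9.

9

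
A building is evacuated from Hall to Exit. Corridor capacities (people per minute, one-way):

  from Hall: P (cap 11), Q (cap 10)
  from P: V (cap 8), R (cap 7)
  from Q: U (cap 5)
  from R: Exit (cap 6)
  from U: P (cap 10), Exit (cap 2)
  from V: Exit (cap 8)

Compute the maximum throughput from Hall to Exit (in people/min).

Augment Hall→P→R→Exit: bottleneck 6, flow now 6.
Augment Hall→P→V→Exit: bottleneck 5, flow now 11.
Augment Hall→Q→U→Exit: bottleneck 2, flow now 13.
Augment Hall→Q→U→P→V→Exit: bottleneck 3, flow now 16.
No augmenting path remains; maximum flow = 16.
In the residual graph, reachable from Hall: {Hall, Q}.
Min-cut edges: Hall→P (11), Q→U (5); capacity 11 + 5 = 16.
This cut is saturated, so no flow can exceed 16.

16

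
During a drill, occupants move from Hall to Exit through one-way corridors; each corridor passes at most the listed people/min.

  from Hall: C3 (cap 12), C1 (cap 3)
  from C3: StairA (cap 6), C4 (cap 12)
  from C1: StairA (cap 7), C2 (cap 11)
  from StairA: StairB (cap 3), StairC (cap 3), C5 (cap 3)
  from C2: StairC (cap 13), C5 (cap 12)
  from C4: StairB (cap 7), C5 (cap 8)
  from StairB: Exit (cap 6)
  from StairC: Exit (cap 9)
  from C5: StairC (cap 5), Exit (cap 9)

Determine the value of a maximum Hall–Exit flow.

Augment Hall→C3→StairA→StairB→Exit: bottleneck 3, flow now 3.
Augment Hall→C3→StairA→StairC→Exit: bottleneck 3, flow now 6.
Augment Hall→C3→C4→StairB→Exit: bottleneck 3, flow now 9.
Augment Hall→C3→C4→C5→Exit: bottleneck 3, flow now 12.
Augment Hall→C1→StairA→C5→Exit: bottleneck 3, flow now 15.
No augmenting path remains; maximum flow = 15.
In the residual graph, reachable from Hall: {Hall}.
Min-cut edges: Hall→C3 (12), Hall→C1 (3); capacity 12 + 3 = 15.
This cut is saturated, so no flow can exceed 15.

15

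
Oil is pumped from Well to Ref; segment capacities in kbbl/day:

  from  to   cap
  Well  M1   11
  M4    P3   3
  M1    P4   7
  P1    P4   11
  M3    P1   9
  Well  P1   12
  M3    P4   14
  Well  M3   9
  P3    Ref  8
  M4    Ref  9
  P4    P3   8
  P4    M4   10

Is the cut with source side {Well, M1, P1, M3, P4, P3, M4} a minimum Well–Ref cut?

Yes — it is a minimum cut (capacity 17).

Given cut capacity: 8 + 9 = 17.
Augment Well→M1→P4→P3→Ref: bottleneck 7, flow now 7.
Augment Well→P1→P4→P3→Ref: bottleneck 1, flow now 8.
Augment Well→P1→P4→M4→Ref: bottleneck 9, flow now 17.
No augmenting path remains; maximum flow = 17.
Cut capacity 17 equals the max flow, so it is a minimum cut.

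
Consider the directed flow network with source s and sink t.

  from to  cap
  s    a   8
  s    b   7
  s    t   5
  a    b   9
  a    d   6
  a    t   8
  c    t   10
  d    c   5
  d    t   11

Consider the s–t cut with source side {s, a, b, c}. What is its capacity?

29

Edges leaving {s, a, b, c}: s→t (5), a→d (6), a→t (8), c→t (10).
Cut capacity = 5 + 6 + 8 + 10 = 29.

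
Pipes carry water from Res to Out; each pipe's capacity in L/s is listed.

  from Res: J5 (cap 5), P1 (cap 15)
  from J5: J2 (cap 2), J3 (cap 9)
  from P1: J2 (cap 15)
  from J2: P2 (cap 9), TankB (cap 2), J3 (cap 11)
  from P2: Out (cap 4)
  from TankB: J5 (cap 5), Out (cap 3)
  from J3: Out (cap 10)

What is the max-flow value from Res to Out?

Augment Res→J5→J3→Out: bottleneck 5, flow now 5.
Augment Res→P1→J2→P2→Out: bottleneck 4, flow now 9.
Augment Res→P1→J2→TankB→Out: bottleneck 2, flow now 11.
Augment Res→P1→J2→J3→Out: bottleneck 5, flow now 16.
No augmenting path remains; maximum flow = 16.
In the residual graph, reachable from Res: {Res, J5, P1, J2, P2, J3}.
Min-cut edges: J2→TankB (2), P2→Out (4), J3→Out (10); capacity 2 + 4 + 10 = 16.
This cut is saturated, so no flow can exceed 16.

16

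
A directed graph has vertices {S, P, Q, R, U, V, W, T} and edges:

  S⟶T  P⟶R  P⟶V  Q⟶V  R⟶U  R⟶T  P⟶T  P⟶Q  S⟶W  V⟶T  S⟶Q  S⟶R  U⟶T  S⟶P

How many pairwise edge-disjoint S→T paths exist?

Assign every edge capacity 1; by Menger, the answer equals the max flow.
Path S→T (+1); total 1.
Path S→P→T (+1); total 2.
Path S→R→T (+1); total 3.
Path S→Q→V→T (+1); total 4.
No residual S→T path; max flow = 4.
Certifying cut of size 4: {S→P, S→Q, S→R, S→T}.

4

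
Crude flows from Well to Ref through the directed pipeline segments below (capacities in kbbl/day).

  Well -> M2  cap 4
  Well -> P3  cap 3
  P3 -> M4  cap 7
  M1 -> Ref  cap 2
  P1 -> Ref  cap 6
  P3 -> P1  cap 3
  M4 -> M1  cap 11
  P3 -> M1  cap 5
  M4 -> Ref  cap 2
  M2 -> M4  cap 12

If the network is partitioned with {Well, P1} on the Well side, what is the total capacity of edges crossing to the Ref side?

13

Edges leaving {Well, P1}: Well→P3 (3), Well→M2 (4), P1→Ref (6).
Cut capacity = 3 + 4 + 6 = 13.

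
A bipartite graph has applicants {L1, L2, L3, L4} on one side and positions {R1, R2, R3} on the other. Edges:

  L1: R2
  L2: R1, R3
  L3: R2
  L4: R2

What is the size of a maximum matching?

Unit-capacity flow: source→left, listed edges, right→sink; max matching = max flow.
Augmenting path L1→R2 (+1); matched 1.
Augmenting path L2→R1 (+1); matched 2.
No augmenting path remains; maximum matching = 2.
König certificate: {L2, R2} is a vertex cover of size 2 (every listed pair touches it), so no matching can be larger.

2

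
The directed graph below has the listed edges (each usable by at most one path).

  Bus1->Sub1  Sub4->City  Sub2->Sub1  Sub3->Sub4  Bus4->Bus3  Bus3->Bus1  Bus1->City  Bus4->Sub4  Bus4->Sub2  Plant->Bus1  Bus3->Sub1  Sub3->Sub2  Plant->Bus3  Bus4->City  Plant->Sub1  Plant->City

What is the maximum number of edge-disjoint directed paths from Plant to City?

2

Assign every edge capacity 1; by Menger, the answer equals the max flow.
Path Plant→City (+1); total 1.
Path Plant→Bus1→City (+1); total 2.
No residual Plant→City path; max flow = 2.
Certifying cut of size 2: {Bus1→City, Plant→City}.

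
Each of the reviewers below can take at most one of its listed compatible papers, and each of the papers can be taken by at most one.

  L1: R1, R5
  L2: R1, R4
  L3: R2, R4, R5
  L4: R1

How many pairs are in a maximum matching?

Unit-capacity flow: source→left, listed edges, right→sink; max matching = max flow.
Augmenting path L1→R1 (+1); matched 1.
Augmenting path L2→R4 (+1); matched 2.
Augmenting path L3→R2 (+1); matched 3.
Augmenting path L4→R1→L1→R5 (+1); matched 4.
No augmenting path remains; maximum matching = 4.
König certificate: {L1, L2, L3, L4} is a vertex cover of size 4 (every listed pair touches it), so no matching can be larger.

4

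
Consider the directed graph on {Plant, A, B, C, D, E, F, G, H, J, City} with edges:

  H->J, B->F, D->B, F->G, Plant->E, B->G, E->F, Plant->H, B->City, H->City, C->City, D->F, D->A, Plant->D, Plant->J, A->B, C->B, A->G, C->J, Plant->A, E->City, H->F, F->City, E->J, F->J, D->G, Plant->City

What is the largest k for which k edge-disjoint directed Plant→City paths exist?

Assign every edge capacity 1; by Menger, the answer equals the max flow.
Path Plant→City (+1); total 1.
Path Plant→E→City (+1); total 2.
Path Plant→H→City (+1); total 3.
Path Plant→A→B→City (+1); total 4.
Path Plant→D→F→City (+1); total 5.
No residual Plant→City path; max flow = 5.
Certifying cut of size 5: {Plant→A, Plant→City, Plant→D, Plant→E, Plant→H}.

5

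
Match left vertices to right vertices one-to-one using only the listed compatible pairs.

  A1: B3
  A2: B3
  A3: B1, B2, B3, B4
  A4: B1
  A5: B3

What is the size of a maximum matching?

Unit-capacity flow: source→left, listed edges, right→sink; max matching = max flow.
Augmenting path A1→B3 (+1); matched 1.
Augmenting path A3→B1 (+1); matched 2.
Augmenting path A4→B1→A3→B2 (+1); matched 3.
No augmenting path remains; maximum matching = 3.
König certificate: {A3, A4, B3} is a vertex cover of size 3 (every listed pair touches it), so no matching can be larger.

3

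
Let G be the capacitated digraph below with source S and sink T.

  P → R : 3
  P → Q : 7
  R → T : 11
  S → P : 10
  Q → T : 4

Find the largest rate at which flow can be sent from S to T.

Augment S→P→Q→T: bottleneck 4, flow now 4.
Augment S→P→R→T: bottleneck 3, flow now 7.
No augmenting path remains; maximum flow = 7.
In the residual graph, reachable from S: {S, P, Q}.
Min-cut edges: P→R (3), Q→T (4); capacity 3 + 4 = 7.
This cut is saturated, so no flow can exceed 7.

7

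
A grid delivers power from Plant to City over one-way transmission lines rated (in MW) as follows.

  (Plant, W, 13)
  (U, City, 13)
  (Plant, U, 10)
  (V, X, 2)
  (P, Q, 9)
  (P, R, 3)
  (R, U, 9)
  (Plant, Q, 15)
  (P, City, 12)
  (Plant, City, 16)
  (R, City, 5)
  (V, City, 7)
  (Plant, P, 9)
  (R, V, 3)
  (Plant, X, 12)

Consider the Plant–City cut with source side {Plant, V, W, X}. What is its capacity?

57

Edges leaving {Plant, V, W, X}: Plant→P (9), Plant→Q (15), Plant→U (10), Plant→City (16), V→City (7).
Cut capacity = 9 + 15 + 10 + 16 + 7 = 57.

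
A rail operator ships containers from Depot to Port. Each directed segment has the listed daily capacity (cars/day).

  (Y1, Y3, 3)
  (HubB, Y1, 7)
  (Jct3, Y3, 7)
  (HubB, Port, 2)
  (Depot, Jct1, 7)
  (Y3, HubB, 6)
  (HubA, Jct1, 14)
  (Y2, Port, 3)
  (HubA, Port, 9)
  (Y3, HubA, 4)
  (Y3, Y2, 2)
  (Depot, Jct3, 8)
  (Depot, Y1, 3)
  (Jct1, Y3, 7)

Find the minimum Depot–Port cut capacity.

8

Augment Depot→Jct3→Y3→HubB→Port: bottleneck 2, flow now 2.
Augment Depot→Jct3→Y3→Y2→Port: bottleneck 2, flow now 4.
Augment Depot→Jct3→Y3→HubA→Port: bottleneck 3, flow now 7.
Augment Depot→Jct1→Y3→HubA→Port: bottleneck 1, flow now 8.
No augmenting path remains; maximum flow = 8.
By max-flow min-cut, the minimum cut capacity equals the max flow.
In the residual graph, reachable from Depot: {Depot, Jct3, Jct1, Y1, Y3, HubB}.
Min-cut edges: Y3→Y2 (2), Y3→HubA (4), HubB→Port (2); capacity 2 + 4 + 2 = 8.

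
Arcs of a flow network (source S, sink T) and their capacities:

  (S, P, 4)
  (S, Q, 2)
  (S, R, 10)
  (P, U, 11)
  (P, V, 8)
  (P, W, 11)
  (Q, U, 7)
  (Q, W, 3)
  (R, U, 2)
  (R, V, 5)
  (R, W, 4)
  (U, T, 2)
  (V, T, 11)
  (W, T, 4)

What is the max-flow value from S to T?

Augment S→P→U→T: bottleneck 2, flow now 2.
Augment S→P→V→T: bottleneck 2, flow now 4.
Augment S→Q→W→T: bottleneck 2, flow now 6.
Augment S→R→V→T: bottleneck 5, flow now 11.
Augment S→R→W→T: bottleneck 2, flow now 13.
Augment S→R→U→P→V→T: bottleneck 2, flow now 15. (uses reverse residual edge)
No augmenting path remains; maximum flow = 15.
In the residual graph, reachable from S: {S, Q, R, U, W}.
Min-cut edges: S→P (4), R→V (5), U→T (2), W→T (4); capacity 4 + 5 + 2 + 4 = 15.
This cut is saturated, so no flow can exceed 15.

15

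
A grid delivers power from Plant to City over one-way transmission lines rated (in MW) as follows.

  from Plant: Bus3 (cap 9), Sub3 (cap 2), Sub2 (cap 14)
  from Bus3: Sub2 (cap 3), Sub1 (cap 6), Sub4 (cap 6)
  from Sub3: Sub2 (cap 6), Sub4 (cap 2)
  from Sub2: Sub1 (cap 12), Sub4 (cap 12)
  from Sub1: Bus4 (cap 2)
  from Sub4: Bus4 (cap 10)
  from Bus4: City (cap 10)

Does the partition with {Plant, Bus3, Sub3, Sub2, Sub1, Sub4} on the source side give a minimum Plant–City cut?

Given cut capacity: 2 + 10 = 12.
Augment Plant→Bus3→Sub1→Bus4→City: bottleneck 2, flow now 2.
Augment Plant→Bus3→Sub4→Bus4→City: bottleneck 6, flow now 8.
Augment Plant→Sub3→Sub4→Bus4→City: bottleneck 2, flow now 10.
No augmenting path remains; maximum flow = 10.
In the residual graph, reachable from Plant: {Plant, Bus3, Sub3, Sub2, Sub1, Sub4, Bus4}.
Min-cut edges: Bus4→City (10); capacity 10 = 10.
Cut capacity 12 exceeds the max flow 10, so it is not minimum.

No — its capacity is 12, but the minimum cut has capacity 10.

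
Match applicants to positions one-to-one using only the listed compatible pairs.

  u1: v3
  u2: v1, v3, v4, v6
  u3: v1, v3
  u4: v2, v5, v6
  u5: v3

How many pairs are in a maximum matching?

Unit-capacity flow: source→left, listed edges, right→sink; max matching = max flow.
Augmenting path u1→v3 (+1); matched 1.
Augmenting path u2→v1 (+1); matched 2.
Augmenting path u4→v2 (+1); matched 3.
Augmenting path u3→v1→u2→v4 (+1); matched 4.
No augmenting path remains; maximum matching = 4.
König certificate: {u2, u3, u4, v3} is a vertex cover of size 4 (every listed pair touches it), so no matching can be larger.

4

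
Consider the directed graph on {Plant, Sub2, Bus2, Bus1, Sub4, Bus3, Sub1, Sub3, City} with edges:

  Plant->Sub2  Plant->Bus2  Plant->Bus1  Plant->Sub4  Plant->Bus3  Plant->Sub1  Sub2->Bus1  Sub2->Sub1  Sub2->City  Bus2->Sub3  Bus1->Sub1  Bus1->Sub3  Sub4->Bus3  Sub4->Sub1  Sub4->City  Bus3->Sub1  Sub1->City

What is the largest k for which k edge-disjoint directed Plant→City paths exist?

Assign every edge capacity 1; by Menger, the answer equals the max flow.
Path Plant→Sub2→City (+1); total 1.
Path Plant→Sub4→City (+1); total 2.
Path Plant→Sub1→City (+1); total 3.
No residual Plant→City path; max flow = 3.
Certifying cut of size 3: {Plant→Sub2, Plant→Sub4, Sub1→City}.

3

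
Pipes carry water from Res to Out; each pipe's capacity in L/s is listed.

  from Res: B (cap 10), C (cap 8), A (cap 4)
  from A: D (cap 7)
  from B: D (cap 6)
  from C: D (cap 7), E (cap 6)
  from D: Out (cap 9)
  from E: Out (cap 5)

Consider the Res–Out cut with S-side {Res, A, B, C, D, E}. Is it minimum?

Given cut capacity: 9 + 5 = 14.
Augment Res→A→D→Out: bottleneck 4, flow now 4.
Augment Res→B→D→Out: bottleneck 5, flow now 9.
Augment Res→C→E→Out: bottleneck 5, flow now 14.
No augmenting path remains; maximum flow = 14.
Cut capacity 14 equals the max flow, so it is a minimum cut.

Yes — it is a minimum cut (capacity 14).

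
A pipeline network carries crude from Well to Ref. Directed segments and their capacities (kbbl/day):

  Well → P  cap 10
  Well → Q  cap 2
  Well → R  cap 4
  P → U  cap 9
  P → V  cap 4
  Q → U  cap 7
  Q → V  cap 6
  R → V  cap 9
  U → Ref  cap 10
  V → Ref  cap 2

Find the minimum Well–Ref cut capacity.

12

Augment Well→P→U→Ref: bottleneck 9, flow now 9.
Augment Well→P→V→Ref: bottleneck 1, flow now 10.
Augment Well→Q→U→Ref: bottleneck 1, flow now 11.
Augment Well→Q→V→Ref: bottleneck 1, flow now 12.
No augmenting path remains; maximum flow = 12.
By max-flow min-cut, the minimum cut capacity equals the max flow.
In the residual graph, reachable from Well: {Well, P, Q, R, U, V}.
Min-cut edges: U→Ref (10), V→Ref (2); capacity 10 + 2 = 12.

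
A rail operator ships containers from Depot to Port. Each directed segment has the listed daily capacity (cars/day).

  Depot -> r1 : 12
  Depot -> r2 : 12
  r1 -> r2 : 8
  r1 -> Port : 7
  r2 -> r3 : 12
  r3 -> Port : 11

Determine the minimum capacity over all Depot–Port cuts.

18

Augment Depot→r1→Port: bottleneck 7, flow now 7.
Augment Depot→r2→r3→Port: bottleneck 11, flow now 18.
No augmenting path remains; maximum flow = 18.
By max-flow min-cut, the minimum cut capacity equals the max flow.
In the residual graph, reachable from Depot: {Depot, r1, r2, r3}.
Min-cut edges: r1→Port (7), r3→Port (11); capacity 7 + 11 = 18.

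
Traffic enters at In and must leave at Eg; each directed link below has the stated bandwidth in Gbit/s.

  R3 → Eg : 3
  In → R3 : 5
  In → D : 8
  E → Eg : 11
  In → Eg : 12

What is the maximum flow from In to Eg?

15

Augment In→Eg: bottleneck 12, flow now 12.
Augment In→R3→Eg: bottleneck 3, flow now 15.
No augmenting path remains; maximum flow = 15.
In the residual graph, reachable from In: {In, R3, D}.
Min-cut edges: In→Eg (12), R3→Eg (3); capacity 12 + 3 = 15.
This cut is saturated, so no flow can exceed 15.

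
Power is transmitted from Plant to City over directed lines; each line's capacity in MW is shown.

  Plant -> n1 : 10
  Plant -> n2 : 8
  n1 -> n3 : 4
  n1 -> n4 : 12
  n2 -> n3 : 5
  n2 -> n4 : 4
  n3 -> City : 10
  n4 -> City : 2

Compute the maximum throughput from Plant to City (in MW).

Augment Plant→n1→n3→City: bottleneck 4, flow now 4.
Augment Plant→n1→n4→City: bottleneck 2, flow now 6.
Augment Plant→n2→n3→City: bottleneck 5, flow now 11.
No augmenting path remains; maximum flow = 11.
In the residual graph, reachable from Plant: {Plant, n1, n2, n4}.
Min-cut edges: n1→n3 (4), n2→n3 (5), n4→City (2); capacity 4 + 5 + 2 = 11.
This cut is saturated, so no flow can exceed 11.

11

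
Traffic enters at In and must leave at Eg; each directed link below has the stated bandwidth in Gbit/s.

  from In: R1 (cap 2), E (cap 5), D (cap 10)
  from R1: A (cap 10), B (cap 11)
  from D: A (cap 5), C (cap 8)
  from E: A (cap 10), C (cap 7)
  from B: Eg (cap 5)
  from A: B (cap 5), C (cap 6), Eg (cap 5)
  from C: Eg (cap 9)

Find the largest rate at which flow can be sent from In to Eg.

17

Augment In→R1→B→Eg: bottleneck 2, flow now 2.
Augment In→D→A→Eg: bottleneck 5, flow now 7.
Augment In→D→C→Eg: bottleneck 5, flow now 12.
Augment In→E→C→Eg: bottleneck 4, flow now 16.
Augment In→E→A→B→Eg: bottleneck 1, flow now 17.
No augmenting path remains; maximum flow = 17.
In the residual graph, reachable from In: {In}.
Min-cut edges: In→R1 (2), In→D (10), In→E (5); capacity 2 + 10 + 5 = 17.
This cut is saturated, so no flow can exceed 17.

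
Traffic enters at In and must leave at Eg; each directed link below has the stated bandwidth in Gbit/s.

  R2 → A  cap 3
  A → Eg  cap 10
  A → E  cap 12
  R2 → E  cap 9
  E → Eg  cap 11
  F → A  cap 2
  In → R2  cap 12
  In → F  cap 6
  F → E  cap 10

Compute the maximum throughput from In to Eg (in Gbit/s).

16

Augment In→R2→E→Eg: bottleneck 9, flow now 9.
Augment In→R2→A→Eg: bottleneck 3, flow now 12.
Augment In→F→E→Eg: bottleneck 2, flow now 14.
Augment In→F→A→Eg: bottleneck 2, flow now 16.
No augmenting path remains; maximum flow = 16.
In the residual graph, reachable from In: {In, R2, F, E}.
Min-cut edges: R2→A (3), F→A (2), E→Eg (11); capacity 3 + 2 + 11 = 16.
This cut is saturated, so no flow can exceed 16.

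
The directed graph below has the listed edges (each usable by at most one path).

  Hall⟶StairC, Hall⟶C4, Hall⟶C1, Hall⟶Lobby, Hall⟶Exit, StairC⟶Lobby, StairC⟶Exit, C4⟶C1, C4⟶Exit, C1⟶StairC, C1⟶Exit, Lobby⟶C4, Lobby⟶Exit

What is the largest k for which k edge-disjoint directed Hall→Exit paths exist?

Assign every edge capacity 1; by Menger, the answer equals the max flow.
Path Hall→Exit (+1); total 1.
Path Hall→StairC→Exit (+1); total 2.
Path Hall→C4→Exit (+1); total 3.
Path Hall→C1→Exit (+1); total 4.
Path Hall→Lobby→Exit (+1); total 5.
No residual Hall→Exit path; max flow = 5.
Certifying cut of size 5: {Hall→C1, Hall→C4, Hall→Exit, Hall→Lobby, Hall→StairC}.

5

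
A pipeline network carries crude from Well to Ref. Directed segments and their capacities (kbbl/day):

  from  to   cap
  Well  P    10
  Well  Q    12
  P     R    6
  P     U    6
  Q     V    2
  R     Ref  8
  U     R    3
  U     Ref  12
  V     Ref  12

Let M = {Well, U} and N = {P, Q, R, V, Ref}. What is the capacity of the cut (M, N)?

Edges leaving {Well, U}: Well→P (10), Well→Q (12), U→R (3), U→Ref (12).
Cut capacity = 10 + 12 + 3 + 12 = 37.

37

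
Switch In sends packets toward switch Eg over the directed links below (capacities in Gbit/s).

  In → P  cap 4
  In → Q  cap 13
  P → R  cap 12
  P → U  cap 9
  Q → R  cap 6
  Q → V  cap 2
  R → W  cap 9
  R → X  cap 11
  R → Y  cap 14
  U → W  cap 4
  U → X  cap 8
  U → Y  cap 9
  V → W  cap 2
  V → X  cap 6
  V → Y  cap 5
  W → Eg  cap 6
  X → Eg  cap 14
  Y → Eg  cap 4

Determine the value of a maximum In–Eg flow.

12

Augment In→P→R→W→Eg: bottleneck 4, flow now 4.
Augment In→Q→R→W→Eg: bottleneck 2, flow now 6.
Augment In→Q→R→X→Eg: bottleneck 4, flow now 10.
Augment In→Q→V→X→Eg: bottleneck 2, flow now 12.
No augmenting path remains; maximum flow = 12.
In the residual graph, reachable from In: {In, Q}.
Min-cut edges: In→P (4), Q→R (6), Q→V (2); capacity 4 + 6 + 2 = 12.
This cut is saturated, so no flow can exceed 12.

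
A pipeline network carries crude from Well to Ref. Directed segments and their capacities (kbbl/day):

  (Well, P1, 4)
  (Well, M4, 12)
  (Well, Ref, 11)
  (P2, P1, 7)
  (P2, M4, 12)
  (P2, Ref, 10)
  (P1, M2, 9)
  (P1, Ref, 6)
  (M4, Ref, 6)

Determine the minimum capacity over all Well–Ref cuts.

21

Augment Well→Ref: bottleneck 11, flow now 11.
Augment Well→P1→Ref: bottleneck 4, flow now 15.
Augment Well→M4→Ref: bottleneck 6, flow now 21.
No augmenting path remains; maximum flow = 21.
By max-flow min-cut, the minimum cut capacity equals the max flow.
In the residual graph, reachable from Well: {Well, M4}.
Min-cut edges: Well→P1 (4), Well→Ref (11), M4→Ref (6); capacity 4 + 11 + 6 = 21.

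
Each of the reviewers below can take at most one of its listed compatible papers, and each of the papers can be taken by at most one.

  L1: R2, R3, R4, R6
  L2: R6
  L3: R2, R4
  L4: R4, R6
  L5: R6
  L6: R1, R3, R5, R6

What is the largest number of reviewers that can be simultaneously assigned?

5

Unit-capacity flow: source→left, listed edges, right→sink; max matching = max flow.
Augmenting path L1→R2 (+1); matched 1.
Augmenting path L2→R6 (+1); matched 2.
Augmenting path L3→R4 (+1); matched 3.
Augmenting path L6→R1 (+1); matched 4.
Augmenting path L4→R4→L3→R2→L1→R3 (+1); matched 5.
No augmenting path remains; maximum matching = 5.
König certificate: {L1, L3, L4, L6, R6} is a vertex cover of size 5 (every listed pair touches it), so no matching can be larger.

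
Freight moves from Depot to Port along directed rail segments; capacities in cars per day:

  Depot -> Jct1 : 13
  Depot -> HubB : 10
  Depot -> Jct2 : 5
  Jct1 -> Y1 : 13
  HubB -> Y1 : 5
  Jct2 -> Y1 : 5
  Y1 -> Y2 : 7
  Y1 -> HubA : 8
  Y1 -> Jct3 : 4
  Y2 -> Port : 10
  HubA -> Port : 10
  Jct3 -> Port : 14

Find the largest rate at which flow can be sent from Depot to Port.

Augment Depot→Jct1→Y1→Y2→Port: bottleneck 7, flow now 7.
Augment Depot→Jct1→Y1→HubA→Port: bottleneck 6, flow now 13.
Augment Depot→HubB→Y1→HubA→Port: bottleneck 2, flow now 15.
Augment Depot→HubB→Y1→Jct3→Port: bottleneck 3, flow now 18.
Augment Depot→Jct2→Y1→Jct3→Port: bottleneck 1, flow now 19.
No augmenting path remains; maximum flow = 19.
In the residual graph, reachable from Depot: {Depot, Jct1, HubB, Jct2, Y1}.
Min-cut edges: Y1→Y2 (7), Y1→HubA (8), Y1→Jct3 (4); capacity 7 + 8 + 4 = 19.
This cut is saturated, so no flow can exceed 19.

19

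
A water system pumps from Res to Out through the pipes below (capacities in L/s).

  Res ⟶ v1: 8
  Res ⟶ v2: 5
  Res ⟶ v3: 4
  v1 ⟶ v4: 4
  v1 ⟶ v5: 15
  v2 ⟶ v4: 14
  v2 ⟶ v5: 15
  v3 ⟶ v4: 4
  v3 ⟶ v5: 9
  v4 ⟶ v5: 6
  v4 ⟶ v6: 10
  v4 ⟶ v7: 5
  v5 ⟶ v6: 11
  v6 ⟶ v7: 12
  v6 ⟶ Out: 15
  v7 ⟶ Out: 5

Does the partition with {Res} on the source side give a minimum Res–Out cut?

Given cut capacity: 8 + 5 + 4 = 17.
Augment Res→v1→v4→v6→Out: bottleneck 4, flow now 4.
Augment Res→v1→v5→v6→Out: bottleneck 4, flow now 8.
Augment Res→v2→v4→v6→Out: bottleneck 5, flow now 13.
Augment Res→v3→v4→v6→Out: bottleneck 1, flow now 14.
Augment Res→v3→v4→v7→Out: bottleneck 3, flow now 17.
No augmenting path remains; maximum flow = 17.
Cut capacity 17 equals the max flow, so it is a minimum cut.

Yes — it is a minimum cut (capacity 17).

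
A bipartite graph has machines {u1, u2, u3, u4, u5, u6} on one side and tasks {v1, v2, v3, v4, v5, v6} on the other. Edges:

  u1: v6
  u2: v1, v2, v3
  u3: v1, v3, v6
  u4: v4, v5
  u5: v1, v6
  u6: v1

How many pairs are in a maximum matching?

Unit-capacity flow: source→left, listed edges, right→sink; max matching = max flow.
Augmenting path u1→v6 (+1); matched 1.
Augmenting path u2→v1 (+1); matched 2.
Augmenting path u3→v3 (+1); matched 3.
Augmenting path u4→v4 (+1); matched 4.
Augmenting path u5→v1→u2→v2 (+1); matched 5.
No augmenting path remains; maximum matching = 5.
König certificate: {u2, u3, u4, v1, v6} is a vertex cover of size 5 (every listed pair touches it), so no matching can be larger.

5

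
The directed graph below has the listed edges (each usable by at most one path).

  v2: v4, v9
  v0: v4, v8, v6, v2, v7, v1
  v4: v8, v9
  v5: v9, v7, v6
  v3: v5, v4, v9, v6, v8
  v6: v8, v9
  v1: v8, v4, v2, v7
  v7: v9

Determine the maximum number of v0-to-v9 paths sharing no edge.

Assign every edge capacity 1; by Menger, the answer equals the max flow.
Path v0→v2→v9 (+1); total 1.
Path v0→v4→v9 (+1); total 2.
Path v0→v6→v9 (+1); total 3.
Path v0→v7→v9 (+1); total 4.
No residual v0→v9 path; max flow = 4.
Certifying cut of size 4: {v0→v6, v2→v9, v4→v9, v7→v9}.

4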